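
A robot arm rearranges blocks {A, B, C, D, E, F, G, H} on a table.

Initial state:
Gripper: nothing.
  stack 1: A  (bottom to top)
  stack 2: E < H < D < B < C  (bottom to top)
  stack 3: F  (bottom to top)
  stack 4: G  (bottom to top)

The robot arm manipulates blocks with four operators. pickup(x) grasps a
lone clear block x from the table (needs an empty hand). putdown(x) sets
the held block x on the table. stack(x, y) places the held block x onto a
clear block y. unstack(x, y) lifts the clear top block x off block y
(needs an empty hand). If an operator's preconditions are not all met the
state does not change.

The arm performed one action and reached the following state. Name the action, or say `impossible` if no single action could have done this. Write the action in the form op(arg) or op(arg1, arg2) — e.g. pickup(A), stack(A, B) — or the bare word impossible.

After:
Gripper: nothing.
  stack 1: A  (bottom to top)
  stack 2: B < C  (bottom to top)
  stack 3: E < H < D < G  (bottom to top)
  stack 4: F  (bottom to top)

target: towers=[A; B/C; E/H/D/G; F] holding=-
         pickup(G) → towers=[A; E/H/D/B/C; F] holding=G
         pickup(A) → towers=[E/H/D/B/C; F; G] holding=A
         pickup(F) → towers=[A; E/H/D/B/C; G] holding=F
     unstack(C, B) → towers=[A; E/H/D/B; F; G] holding=C
none of the 4 applicable actions match → impossible

impossible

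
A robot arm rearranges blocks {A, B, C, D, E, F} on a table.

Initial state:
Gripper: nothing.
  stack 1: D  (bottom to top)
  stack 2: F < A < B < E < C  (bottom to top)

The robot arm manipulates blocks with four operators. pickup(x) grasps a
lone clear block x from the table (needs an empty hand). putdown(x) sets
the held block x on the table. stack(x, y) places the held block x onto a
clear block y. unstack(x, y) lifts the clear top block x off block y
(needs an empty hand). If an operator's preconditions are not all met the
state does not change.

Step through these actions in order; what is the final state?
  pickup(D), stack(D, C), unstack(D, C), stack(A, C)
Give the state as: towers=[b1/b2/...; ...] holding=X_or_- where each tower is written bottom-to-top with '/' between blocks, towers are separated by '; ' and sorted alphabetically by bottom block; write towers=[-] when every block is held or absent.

towers=[F/A/B/E/C] holding=D

step 1 (pickup(D)): towers=[F/A/B/E/C] holding=D
step 2 (stack(D, C)): towers=[F/A/B/E/C/D] holding=-
step 3 (unstack(D, C)): towers=[F/A/B/E/C] holding=D
step 4 (stack(A, C)) [no-op]: towers=[F/A/B/E/C] holding=D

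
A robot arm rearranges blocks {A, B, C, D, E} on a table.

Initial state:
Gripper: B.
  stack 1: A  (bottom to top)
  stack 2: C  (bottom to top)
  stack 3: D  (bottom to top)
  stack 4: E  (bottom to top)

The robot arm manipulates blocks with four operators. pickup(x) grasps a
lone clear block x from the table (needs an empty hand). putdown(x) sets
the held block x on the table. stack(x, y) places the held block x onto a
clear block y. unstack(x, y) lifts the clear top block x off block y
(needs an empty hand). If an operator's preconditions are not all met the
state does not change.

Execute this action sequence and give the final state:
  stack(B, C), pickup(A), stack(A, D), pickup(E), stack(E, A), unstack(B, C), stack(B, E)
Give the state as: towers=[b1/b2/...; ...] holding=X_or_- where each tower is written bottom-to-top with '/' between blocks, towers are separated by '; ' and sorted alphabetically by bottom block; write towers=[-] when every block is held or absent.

towers=[C; D/A/E/B] holding=-

step 1 (stack(B, C)): towers=[A; C/B; D; E] holding=-
step 2 (pickup(A)): towers=[C/B; D; E] holding=A
step 3 (stack(A, D)): towers=[C/B; D/A; E] holding=-
step 4 (pickup(E)): towers=[C/B; D/A] holding=E
step 5 (stack(E, A)): towers=[C/B; D/A/E] holding=-
step 6 (unstack(B, C)): towers=[C; D/A/E] holding=B
step 7 (stack(B, E)): towers=[C; D/A/E/B] holding=-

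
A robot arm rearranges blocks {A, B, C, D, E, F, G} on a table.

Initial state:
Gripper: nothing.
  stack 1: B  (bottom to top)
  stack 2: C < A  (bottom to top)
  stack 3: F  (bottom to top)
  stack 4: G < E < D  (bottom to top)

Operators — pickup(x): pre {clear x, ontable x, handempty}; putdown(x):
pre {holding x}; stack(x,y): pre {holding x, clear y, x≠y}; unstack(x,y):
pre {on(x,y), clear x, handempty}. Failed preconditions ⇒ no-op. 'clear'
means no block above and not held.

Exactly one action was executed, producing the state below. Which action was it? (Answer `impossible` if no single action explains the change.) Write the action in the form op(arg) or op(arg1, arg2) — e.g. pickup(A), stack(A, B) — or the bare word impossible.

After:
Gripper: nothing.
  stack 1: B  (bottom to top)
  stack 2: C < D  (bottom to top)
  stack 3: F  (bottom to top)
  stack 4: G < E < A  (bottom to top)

target: towers=[B; C/D; F; G/E/A] holding=-
         pickup(B) → towers=[C/A; F; G/E/D] holding=B
         pickup(F) → towers=[B; C/A; G/E/D] holding=F
     unstack(D, E) → towers=[B; C/A; F; G/E] holding=D
     unstack(A, C) → towers=[B; C; F; G/E/D] holding=A
none of the 4 applicable actions match → impossible

impossible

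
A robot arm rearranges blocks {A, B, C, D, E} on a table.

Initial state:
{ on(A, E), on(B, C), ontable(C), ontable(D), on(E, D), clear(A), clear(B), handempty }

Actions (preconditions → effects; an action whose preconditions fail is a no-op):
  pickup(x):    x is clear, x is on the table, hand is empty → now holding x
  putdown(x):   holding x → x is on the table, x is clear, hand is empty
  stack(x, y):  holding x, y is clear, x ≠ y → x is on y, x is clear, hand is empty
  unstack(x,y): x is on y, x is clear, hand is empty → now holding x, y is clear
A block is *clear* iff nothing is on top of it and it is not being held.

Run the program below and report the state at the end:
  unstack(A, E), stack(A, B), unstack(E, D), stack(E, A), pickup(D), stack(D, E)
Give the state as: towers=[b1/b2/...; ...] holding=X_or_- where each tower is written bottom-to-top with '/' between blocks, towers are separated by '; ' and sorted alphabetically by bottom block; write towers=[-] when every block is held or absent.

towers=[C/B/A/E/D] holding=-

step 1 (unstack(A, E)): towers=[C/B; D/E] holding=A
step 2 (stack(A, B)): towers=[C/B/A; D/E] holding=-
step 3 (unstack(E, D)): towers=[C/B/A; D] holding=E
step 4 (stack(E, A)): towers=[C/B/A/E; D] holding=-
step 5 (pickup(D)): towers=[C/B/A/E] holding=D
step 6 (stack(D, E)): towers=[C/B/A/E/D] holding=-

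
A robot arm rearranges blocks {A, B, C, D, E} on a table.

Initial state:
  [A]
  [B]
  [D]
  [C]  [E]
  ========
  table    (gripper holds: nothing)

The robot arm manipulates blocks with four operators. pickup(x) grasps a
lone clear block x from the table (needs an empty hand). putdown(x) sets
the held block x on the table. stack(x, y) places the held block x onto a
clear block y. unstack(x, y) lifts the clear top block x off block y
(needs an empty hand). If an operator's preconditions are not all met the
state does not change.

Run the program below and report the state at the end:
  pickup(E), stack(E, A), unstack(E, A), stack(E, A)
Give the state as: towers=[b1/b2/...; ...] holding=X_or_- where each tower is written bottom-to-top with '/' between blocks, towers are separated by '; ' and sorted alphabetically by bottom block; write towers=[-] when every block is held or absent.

towers=[C/D/B/A/E] holding=-

step 1 (pickup(E)): towers=[C/D/B/A] holding=E
step 2 (stack(E, A)): towers=[C/D/B/A/E] holding=-
step 3 (unstack(E, A)): towers=[C/D/B/A] holding=E
step 4 (stack(E, A)): towers=[C/D/B/A/E] holding=-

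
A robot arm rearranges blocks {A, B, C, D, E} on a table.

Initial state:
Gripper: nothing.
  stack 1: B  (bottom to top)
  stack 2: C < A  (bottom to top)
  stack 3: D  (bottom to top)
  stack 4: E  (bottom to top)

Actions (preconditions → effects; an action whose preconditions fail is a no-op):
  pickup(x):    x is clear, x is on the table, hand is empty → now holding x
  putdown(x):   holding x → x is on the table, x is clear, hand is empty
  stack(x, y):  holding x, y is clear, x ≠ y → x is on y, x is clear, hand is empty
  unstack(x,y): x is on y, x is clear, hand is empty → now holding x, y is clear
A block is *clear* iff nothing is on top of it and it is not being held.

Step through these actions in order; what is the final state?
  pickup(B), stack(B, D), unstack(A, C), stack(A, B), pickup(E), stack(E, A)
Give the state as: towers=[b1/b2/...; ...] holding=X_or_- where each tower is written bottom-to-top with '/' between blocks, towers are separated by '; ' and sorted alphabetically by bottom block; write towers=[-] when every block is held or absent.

step 1 (pickup(B)): towers=[C/A; D; E] holding=B
step 2 (stack(B, D)): towers=[C/A; D/B; E] holding=-
step 3 (unstack(A, C)): towers=[C; D/B; E] holding=A
step 4 (stack(A, B)): towers=[C; D/B/A; E] holding=-
step 5 (pickup(E)): towers=[C; D/B/A] holding=E
step 6 (stack(E, A)): towers=[C; D/B/A/E] holding=-

towers=[C; D/B/A/E] holding=-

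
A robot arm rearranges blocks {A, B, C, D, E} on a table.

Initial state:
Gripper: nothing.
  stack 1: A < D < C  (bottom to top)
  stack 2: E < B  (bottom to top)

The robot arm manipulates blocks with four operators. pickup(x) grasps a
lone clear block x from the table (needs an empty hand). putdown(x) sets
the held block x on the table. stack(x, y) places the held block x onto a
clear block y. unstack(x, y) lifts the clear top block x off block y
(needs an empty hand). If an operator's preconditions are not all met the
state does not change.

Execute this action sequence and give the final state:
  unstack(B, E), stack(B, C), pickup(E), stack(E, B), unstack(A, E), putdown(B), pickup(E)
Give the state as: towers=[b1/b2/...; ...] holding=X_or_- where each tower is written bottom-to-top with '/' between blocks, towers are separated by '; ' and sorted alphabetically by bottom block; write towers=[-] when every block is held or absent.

step 1 (unstack(B, E)): towers=[A/D/C; E] holding=B
step 2 (stack(B, C)): towers=[A/D/C/B; E] holding=-
step 3 (pickup(E)): towers=[A/D/C/B] holding=E
step 4 (stack(E, B)): towers=[A/D/C/B/E] holding=-
step 5 (unstack(A, E)) [no-op]: towers=[A/D/C/B/E] holding=-
step 6 (putdown(B)) [no-op]: towers=[A/D/C/B/E] holding=-
step 7 (pickup(E)) [no-op]: towers=[A/D/C/B/E] holding=-

towers=[A/D/C/B/E] holding=-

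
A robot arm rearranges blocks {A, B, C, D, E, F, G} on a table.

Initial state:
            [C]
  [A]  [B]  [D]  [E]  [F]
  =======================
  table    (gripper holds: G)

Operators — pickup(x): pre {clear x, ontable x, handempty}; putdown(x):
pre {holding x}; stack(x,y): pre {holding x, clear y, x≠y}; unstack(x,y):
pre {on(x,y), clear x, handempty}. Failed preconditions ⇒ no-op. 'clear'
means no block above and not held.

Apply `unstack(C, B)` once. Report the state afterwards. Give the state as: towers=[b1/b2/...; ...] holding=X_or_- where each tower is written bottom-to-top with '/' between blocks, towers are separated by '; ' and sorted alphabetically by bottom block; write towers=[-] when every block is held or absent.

towers=[A; B; D/C; E; F] holding=G

before: towers=[A; B; D/C; E; F] holding=G
pre[unstack(C, B)]: on(C,B) fail, clear(C) ok, handempty fail
on(C,B), handempty unmet → unstack(C, B) is a no-op
after:  towers=[A; B; D/C; E; F] holding=G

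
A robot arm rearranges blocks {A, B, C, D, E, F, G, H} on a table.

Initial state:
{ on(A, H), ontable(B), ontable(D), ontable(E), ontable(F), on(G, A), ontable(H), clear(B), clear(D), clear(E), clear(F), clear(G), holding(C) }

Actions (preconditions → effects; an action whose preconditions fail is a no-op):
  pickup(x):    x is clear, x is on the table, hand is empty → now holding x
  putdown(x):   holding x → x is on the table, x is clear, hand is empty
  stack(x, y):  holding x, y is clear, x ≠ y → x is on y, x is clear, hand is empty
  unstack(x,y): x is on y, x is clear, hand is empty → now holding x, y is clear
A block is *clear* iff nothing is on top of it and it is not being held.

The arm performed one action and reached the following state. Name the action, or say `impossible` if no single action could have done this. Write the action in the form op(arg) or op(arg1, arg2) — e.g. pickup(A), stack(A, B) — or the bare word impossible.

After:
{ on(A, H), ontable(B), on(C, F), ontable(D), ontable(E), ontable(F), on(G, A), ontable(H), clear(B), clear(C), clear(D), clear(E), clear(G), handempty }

target: towers=[B; D; E; F/C; H/A/G] holding=-
        putdown(C) → towers=[B; C; D; E; F; H/A/G] holding=-
       stack(C, G) → towers=[B; D; E; F; H/A/G/C] holding=-
       stack(C, E) → towers=[B; D; E/C; F; H/A/G] holding=-
       stack(C, B) → towers=[B/C; D; E; F; H/A/G] holding=-
       stack(C, F) → towers=[B; D; E; F/C; H/A/G] holding=-  ← match
       stack(C, D) → towers=[B; D/C; E; F; H/A/G] holding=-

stack(C, F)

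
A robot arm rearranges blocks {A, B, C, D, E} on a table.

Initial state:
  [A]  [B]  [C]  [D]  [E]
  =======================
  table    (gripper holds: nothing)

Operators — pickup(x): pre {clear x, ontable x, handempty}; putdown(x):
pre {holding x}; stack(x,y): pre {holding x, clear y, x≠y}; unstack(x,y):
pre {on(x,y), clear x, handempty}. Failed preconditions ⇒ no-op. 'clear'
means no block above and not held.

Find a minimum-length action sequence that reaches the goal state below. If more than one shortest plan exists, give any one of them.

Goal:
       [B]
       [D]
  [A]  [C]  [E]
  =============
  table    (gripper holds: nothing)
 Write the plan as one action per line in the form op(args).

step 1 (pickup(D)): towers=[A; B; C; E] holding=D
step 2 (stack(D, C)): towers=[A; B; C/D; E] holding=-
step 3 (pickup(B)): towers=[A; C/D; E] holding=B
step 4 (stack(B, D)): towers=[A; C/D/B; E] holding=-
goal check: towers=[A; C/D/B; E] holding=- — reached (length 4, optimal by BFS)

pickup(D)
stack(D, C)
pickup(B)
stack(B, D)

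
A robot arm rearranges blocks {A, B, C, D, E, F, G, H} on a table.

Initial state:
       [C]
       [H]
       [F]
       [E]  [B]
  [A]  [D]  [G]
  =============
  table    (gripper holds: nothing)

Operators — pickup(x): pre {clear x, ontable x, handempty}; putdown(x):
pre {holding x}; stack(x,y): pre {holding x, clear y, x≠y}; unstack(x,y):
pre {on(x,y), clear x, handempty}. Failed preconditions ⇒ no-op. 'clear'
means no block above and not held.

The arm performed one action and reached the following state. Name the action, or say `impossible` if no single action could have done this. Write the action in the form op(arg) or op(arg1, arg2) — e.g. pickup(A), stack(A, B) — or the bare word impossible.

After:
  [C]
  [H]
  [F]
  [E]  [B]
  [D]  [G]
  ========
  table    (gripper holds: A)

pickup(A)

target: towers=[D/E/F/H/C; G/B] holding=A
         pickup(A) → towers=[D/E/F/H/C; G/B] holding=A  ← match
     unstack(B, G) → towers=[A; D/E/F/H/C; G] holding=B
     unstack(C, H) → towers=[A; D/E/F/H; G/B] holding=C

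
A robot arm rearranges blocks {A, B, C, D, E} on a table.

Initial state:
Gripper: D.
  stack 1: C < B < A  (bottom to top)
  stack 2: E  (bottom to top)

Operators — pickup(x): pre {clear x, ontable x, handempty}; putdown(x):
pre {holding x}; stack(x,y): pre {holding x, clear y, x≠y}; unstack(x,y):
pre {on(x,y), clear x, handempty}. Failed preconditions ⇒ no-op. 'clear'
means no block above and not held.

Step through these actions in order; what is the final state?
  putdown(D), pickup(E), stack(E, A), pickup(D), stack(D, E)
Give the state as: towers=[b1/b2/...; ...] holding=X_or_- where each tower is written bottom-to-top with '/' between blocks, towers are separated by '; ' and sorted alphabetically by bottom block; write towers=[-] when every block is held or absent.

step 1 (putdown(D)): towers=[C/B/A; D; E] holding=-
step 2 (pickup(E)): towers=[C/B/A; D] holding=E
step 3 (stack(E, A)): towers=[C/B/A/E; D] holding=-
step 4 (pickup(D)): towers=[C/B/A/E] holding=D
step 5 (stack(D, E)): towers=[C/B/A/E/D] holding=-

towers=[C/B/A/E/D] holding=-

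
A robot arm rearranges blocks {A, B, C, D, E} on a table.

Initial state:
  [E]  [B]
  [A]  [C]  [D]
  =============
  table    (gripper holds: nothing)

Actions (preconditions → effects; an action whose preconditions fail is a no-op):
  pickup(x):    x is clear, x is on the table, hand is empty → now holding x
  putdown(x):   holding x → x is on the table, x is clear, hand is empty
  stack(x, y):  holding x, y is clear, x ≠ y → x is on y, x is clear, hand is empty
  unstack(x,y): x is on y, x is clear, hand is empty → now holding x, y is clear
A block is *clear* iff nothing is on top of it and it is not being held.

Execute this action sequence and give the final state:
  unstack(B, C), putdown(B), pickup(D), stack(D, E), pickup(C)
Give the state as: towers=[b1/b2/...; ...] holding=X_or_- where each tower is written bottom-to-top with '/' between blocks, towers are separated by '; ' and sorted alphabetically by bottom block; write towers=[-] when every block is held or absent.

towers=[A/E/D; B] holding=C

step 1 (unstack(B, C)): towers=[A/E; C; D] holding=B
step 2 (putdown(B)): towers=[A/E; B; C; D] holding=-
step 3 (pickup(D)): towers=[A/E; B; C] holding=D
step 4 (stack(D, E)): towers=[A/E/D; B; C] holding=-
step 5 (pickup(C)): towers=[A/E/D; B] holding=C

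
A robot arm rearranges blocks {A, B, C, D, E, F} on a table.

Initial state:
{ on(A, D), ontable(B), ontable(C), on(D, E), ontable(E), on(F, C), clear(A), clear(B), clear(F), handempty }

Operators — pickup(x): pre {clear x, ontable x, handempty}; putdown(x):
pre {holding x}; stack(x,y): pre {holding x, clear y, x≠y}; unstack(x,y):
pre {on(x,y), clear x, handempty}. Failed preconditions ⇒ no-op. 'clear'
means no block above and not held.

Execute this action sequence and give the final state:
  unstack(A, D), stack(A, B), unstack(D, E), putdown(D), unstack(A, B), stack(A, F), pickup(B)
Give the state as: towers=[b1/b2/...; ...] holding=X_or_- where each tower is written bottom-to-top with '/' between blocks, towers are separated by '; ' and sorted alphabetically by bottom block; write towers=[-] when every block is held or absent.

step 1 (unstack(A, D)): towers=[B; C/F; E/D] holding=A
step 2 (stack(A, B)): towers=[B/A; C/F; E/D] holding=-
step 3 (unstack(D, E)): towers=[B/A; C/F; E] holding=D
step 4 (putdown(D)): towers=[B/A; C/F; D; E] holding=-
step 5 (unstack(A, B)): towers=[B; C/F; D; E] holding=A
step 6 (stack(A, F)): towers=[B; C/F/A; D; E] holding=-
step 7 (pickup(B)): towers=[C/F/A; D; E] holding=B

towers=[C/F/A; D; E] holding=B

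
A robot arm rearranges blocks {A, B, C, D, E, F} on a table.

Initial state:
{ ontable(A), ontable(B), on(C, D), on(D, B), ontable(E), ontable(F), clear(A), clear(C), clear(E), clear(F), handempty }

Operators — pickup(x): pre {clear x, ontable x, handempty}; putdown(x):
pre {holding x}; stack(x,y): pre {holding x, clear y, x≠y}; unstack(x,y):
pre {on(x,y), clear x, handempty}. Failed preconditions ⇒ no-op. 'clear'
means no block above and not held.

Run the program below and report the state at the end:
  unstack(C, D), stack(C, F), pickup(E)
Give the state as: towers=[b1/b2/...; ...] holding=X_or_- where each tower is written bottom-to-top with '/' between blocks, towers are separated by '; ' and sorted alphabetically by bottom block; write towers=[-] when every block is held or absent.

towers=[A; B/D; F/C] holding=E

step 1 (unstack(C, D)): towers=[A; B/D; E; F] holding=C
step 2 (stack(C, F)): towers=[A; B/D; E; F/C] holding=-
step 3 (pickup(E)): towers=[A; B/D; F/C] holding=E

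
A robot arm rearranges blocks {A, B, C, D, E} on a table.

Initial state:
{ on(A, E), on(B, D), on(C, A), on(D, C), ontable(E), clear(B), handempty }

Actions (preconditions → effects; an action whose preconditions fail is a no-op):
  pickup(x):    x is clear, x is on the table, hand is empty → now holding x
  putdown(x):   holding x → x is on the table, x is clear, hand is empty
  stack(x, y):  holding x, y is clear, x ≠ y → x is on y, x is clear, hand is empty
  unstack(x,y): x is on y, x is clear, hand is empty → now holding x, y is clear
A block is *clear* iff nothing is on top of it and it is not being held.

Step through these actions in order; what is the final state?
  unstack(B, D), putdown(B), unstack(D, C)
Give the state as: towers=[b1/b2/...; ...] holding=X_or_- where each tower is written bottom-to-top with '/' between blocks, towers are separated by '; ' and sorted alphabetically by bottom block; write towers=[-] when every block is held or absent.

towers=[B; E/A/C] holding=D

step 1 (unstack(B, D)): towers=[E/A/C/D] holding=B
step 2 (putdown(B)): towers=[B; E/A/C/D] holding=-
step 3 (unstack(D, C)): towers=[B; E/A/C] holding=D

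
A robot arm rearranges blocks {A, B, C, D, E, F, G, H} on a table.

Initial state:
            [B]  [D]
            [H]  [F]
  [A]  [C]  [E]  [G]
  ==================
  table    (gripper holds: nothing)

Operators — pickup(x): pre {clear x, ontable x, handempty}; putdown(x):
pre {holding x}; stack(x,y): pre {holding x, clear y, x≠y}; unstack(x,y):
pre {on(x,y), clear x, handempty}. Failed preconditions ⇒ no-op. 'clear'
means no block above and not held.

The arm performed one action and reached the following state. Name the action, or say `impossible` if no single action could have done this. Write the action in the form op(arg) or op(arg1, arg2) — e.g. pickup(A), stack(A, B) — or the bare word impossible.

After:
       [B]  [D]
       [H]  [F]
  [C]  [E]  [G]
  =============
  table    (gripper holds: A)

pickup(A)

target: towers=[C; E/H/B; G/F/D] holding=A
         pickup(A) → towers=[C; E/H/B; G/F/D] holding=A  ← match
     unstack(B, H) → towers=[A; C; E/H; G/F/D] holding=B
     unstack(D, F) → towers=[A; C; E/H/B; G/F] holding=D
         pickup(C) → towers=[A; E/H/B; G/F/D] holding=C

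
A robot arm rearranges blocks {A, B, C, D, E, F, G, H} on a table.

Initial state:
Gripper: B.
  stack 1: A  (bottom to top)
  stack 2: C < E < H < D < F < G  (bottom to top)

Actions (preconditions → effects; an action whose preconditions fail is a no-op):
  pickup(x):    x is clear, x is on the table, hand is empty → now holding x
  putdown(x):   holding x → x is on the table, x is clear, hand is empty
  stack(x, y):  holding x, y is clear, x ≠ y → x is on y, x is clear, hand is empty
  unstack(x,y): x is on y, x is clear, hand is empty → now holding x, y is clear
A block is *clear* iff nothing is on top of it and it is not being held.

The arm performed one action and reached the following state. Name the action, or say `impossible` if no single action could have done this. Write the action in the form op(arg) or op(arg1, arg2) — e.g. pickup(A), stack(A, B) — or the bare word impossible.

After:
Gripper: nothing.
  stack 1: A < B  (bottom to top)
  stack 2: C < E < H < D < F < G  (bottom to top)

stack(B, A)

target: towers=[A/B; C/E/H/D/F/G] holding=-
        putdown(B) → towers=[A; B; C/E/H/D/F/G] holding=-
       stack(B, G) → towers=[A; C/E/H/D/F/G/B] holding=-
       stack(B, A) → towers=[A/B; C/E/H/D/F/G] holding=-  ← match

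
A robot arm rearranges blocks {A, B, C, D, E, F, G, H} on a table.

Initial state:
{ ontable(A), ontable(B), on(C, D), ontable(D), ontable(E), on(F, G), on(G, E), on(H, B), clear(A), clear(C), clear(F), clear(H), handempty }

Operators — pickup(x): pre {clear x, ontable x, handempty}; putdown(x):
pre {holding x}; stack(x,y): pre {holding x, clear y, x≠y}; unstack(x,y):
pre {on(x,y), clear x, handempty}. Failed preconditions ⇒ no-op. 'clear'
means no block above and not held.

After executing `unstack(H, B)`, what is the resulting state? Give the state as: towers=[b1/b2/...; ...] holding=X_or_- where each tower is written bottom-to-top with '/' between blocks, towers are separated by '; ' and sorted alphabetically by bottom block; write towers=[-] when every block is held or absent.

before: towers=[A; B/H; D/C; E/G/F] holding=-
pre[unstack(H, B)]: on(H,B) ✓, clear(H) ✓, handempty ✓
all met → apply unstack(H, B)
after:  towers=[A; B; D/C; E/G/F] holding=H

towers=[A; B; D/C; E/G/F] holding=H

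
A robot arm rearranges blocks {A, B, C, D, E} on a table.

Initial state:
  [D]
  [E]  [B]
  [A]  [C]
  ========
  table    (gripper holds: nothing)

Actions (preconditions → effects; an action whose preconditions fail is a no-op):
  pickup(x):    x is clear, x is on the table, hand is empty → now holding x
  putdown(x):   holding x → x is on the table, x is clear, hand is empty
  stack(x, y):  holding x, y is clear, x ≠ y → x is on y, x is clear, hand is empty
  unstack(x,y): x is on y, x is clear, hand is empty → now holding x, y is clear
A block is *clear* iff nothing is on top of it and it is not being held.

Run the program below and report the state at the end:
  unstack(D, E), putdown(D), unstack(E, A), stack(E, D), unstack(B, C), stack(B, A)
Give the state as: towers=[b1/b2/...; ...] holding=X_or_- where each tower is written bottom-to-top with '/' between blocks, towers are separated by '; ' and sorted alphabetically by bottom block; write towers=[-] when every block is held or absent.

step 1 (unstack(D, E)): towers=[A/E; C/B] holding=D
step 2 (putdown(D)): towers=[A/E; C/B; D] holding=-
step 3 (unstack(E, A)): towers=[A; C/B; D] holding=E
step 4 (stack(E, D)): towers=[A; C/B; D/E] holding=-
step 5 (unstack(B, C)): towers=[A; C; D/E] holding=B
step 6 (stack(B, A)): towers=[A/B; C; D/E] holding=-

towers=[A/B; C; D/E] holding=-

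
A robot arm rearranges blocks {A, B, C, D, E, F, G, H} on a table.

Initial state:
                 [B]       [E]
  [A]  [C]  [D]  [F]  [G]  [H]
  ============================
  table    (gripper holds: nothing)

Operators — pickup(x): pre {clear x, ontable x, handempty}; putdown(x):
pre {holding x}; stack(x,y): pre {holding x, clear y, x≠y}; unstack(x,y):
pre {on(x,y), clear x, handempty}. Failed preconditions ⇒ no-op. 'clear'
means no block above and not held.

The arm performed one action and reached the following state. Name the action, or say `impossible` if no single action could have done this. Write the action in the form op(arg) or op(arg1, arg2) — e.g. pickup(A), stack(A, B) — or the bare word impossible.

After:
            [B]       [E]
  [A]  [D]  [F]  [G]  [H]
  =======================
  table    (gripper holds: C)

pickup(C)

target: towers=[A; D; F/B; G; H/E] holding=C
         pickup(G) → towers=[A; C; D; F/B; H/E] holding=G
         pickup(A) → towers=[C; D; F/B; G; H/E] holding=A
     unstack(E, H) → towers=[A; C; D; F/B; G; H] holding=E
     unstack(B, F) → towers=[A; C; D; F; G; H/E] holding=B
         pickup(D) → towers=[A; C; F/B; G; H/E] holding=D
         pickup(C) → towers=[A; D; F/B; G; H/E] holding=C  ← match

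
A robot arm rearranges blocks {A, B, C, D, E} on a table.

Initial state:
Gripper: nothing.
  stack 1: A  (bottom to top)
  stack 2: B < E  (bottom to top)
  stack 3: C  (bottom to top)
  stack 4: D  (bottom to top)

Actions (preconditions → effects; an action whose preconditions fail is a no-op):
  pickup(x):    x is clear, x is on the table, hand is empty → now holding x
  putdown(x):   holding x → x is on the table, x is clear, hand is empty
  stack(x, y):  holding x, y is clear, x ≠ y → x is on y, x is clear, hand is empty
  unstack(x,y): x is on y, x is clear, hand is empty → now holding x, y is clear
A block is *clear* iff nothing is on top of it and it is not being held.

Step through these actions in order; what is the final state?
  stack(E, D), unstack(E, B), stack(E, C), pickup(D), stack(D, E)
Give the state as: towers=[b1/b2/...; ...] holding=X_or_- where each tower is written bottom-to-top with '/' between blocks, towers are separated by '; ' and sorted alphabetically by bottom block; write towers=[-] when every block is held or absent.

step 1 (stack(E, D)) [no-op]: towers=[A; B/E; C; D] holding=-
step 2 (unstack(E, B)): towers=[A; B; C; D] holding=E
step 3 (stack(E, C)): towers=[A; B; C/E; D] holding=-
step 4 (pickup(D)): towers=[A; B; C/E] holding=D
step 5 (stack(D, E)): towers=[A; B; C/E/D] holding=-

towers=[A; B; C/E/D] holding=-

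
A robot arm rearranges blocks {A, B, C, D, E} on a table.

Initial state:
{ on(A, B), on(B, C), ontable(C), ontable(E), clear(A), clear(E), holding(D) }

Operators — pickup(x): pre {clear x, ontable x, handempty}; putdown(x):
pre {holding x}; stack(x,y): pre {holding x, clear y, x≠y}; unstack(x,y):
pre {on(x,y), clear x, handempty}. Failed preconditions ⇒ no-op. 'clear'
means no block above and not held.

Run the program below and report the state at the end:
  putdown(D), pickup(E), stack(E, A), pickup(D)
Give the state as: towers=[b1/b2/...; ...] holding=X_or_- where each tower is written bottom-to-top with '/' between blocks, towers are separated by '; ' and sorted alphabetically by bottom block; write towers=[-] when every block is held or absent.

step 1 (putdown(D)): towers=[C/B/A; D; E] holding=-
step 2 (pickup(E)): towers=[C/B/A; D] holding=E
step 3 (stack(E, A)): towers=[C/B/A/E; D] holding=-
step 4 (pickup(D)): towers=[C/B/A/E] holding=D

towers=[C/B/A/E] holding=D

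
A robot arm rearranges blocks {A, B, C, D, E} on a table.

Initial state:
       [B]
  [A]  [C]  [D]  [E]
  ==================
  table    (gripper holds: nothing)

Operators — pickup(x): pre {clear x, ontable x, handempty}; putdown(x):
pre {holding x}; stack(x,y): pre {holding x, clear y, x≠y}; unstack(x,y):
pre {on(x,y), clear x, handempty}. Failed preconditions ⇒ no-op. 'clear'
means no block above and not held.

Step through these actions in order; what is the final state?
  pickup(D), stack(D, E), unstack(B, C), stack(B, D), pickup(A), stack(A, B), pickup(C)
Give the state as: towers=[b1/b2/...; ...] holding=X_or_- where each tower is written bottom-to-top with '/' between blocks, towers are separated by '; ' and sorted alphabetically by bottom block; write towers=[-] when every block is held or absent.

step 1 (pickup(D)): towers=[A; C/B; E] holding=D
step 2 (stack(D, E)): towers=[A; C/B; E/D] holding=-
step 3 (unstack(B, C)): towers=[A; C; E/D] holding=B
step 4 (stack(B, D)): towers=[A; C; E/D/B] holding=-
step 5 (pickup(A)): towers=[C; E/D/B] holding=A
step 6 (stack(A, B)): towers=[C; E/D/B/A] holding=-
step 7 (pickup(C)): towers=[E/D/B/A] holding=C

towers=[E/D/B/A] holding=C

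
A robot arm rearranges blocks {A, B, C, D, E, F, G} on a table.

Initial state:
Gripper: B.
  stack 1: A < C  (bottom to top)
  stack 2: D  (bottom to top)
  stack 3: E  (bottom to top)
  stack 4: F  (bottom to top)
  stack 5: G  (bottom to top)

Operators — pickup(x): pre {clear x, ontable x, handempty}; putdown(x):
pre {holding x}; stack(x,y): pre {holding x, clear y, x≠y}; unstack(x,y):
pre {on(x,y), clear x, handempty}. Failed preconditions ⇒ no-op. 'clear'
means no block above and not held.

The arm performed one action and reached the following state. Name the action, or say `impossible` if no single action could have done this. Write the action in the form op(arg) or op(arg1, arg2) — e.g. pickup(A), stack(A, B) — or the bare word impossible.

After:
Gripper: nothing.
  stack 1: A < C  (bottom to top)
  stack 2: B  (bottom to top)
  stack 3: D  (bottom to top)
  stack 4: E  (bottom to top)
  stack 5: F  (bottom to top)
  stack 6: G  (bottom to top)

target: towers=[A/C; B; D; E; F; G] holding=-
        putdown(B) → towers=[A/C; B; D; E; F; G] holding=-  ← match
       stack(B, F) → towers=[A/C; D; E; F/B; G] holding=-
       stack(B, G) → towers=[A/C; D; E; F; G/B] holding=-
       stack(B, D) → towers=[A/C; D/B; E; F; G] holding=-
       stack(B, E) → towers=[A/C; D; E/B; F; G] holding=-
       stack(B, C) → towers=[A/C/B; D; E; F; G] holding=-

putdown(B)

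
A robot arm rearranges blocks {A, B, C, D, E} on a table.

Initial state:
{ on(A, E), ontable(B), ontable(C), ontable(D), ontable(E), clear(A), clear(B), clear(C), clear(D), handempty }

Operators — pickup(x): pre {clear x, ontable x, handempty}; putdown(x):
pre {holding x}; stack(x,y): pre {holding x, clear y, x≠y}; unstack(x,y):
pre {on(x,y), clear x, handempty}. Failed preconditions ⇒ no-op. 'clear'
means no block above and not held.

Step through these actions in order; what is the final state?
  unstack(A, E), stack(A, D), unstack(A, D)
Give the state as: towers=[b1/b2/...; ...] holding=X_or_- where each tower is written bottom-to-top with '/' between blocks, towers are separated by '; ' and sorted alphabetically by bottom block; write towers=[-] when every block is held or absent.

step 1 (unstack(A, E)): towers=[B; C; D; E] holding=A
step 2 (stack(A, D)): towers=[B; C; D/A; E] holding=-
step 3 (unstack(A, D)): towers=[B; C; D; E] holding=A

towers=[B; C; D; E] holding=A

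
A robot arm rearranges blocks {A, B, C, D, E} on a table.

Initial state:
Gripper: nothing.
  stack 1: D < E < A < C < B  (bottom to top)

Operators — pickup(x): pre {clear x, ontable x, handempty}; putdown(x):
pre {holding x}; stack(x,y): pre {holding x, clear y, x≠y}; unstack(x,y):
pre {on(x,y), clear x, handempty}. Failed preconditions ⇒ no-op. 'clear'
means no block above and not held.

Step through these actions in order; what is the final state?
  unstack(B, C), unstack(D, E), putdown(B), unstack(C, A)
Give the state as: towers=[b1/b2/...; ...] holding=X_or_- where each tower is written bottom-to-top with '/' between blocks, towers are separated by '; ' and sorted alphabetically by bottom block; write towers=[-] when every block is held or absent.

towers=[B; D/E/A] holding=C

step 1 (unstack(B, C)): towers=[D/E/A/C] holding=B
step 2 (unstack(D, E)) [no-op]: towers=[D/E/A/C] holding=B
step 3 (putdown(B)): towers=[B; D/E/A/C] holding=-
step 4 (unstack(C, A)): towers=[B; D/E/A] holding=C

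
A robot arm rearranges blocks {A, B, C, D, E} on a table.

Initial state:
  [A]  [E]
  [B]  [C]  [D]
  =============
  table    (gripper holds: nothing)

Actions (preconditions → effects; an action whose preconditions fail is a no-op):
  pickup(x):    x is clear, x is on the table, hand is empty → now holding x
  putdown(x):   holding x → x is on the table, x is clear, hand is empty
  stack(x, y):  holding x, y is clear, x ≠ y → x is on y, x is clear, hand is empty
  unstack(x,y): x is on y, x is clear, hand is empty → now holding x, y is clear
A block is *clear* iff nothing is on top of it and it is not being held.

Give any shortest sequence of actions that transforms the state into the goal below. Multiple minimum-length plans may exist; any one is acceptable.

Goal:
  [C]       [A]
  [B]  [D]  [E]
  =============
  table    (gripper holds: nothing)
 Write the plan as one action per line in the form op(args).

unstack(E, C)
putdown(E)
unstack(A, B)
stack(A, E)
pickup(C)
stack(C, B)

step 1 (unstack(E, C)): towers=[B/A; C; D] holding=E
step 2 (putdown(E)): towers=[B/A; C; D; E] holding=-
step 3 (unstack(A, B)): towers=[B; C; D; E] holding=A
step 4 (stack(A, E)): towers=[B; C; D; E/A] holding=-
step 5 (pickup(C)): towers=[B; D; E/A] holding=C
step 6 (stack(C, B)): towers=[B/C; D; E/A] holding=-
goal check: towers=[B/C; D; E/A] holding=- — reached (length 6, optimal by BFS)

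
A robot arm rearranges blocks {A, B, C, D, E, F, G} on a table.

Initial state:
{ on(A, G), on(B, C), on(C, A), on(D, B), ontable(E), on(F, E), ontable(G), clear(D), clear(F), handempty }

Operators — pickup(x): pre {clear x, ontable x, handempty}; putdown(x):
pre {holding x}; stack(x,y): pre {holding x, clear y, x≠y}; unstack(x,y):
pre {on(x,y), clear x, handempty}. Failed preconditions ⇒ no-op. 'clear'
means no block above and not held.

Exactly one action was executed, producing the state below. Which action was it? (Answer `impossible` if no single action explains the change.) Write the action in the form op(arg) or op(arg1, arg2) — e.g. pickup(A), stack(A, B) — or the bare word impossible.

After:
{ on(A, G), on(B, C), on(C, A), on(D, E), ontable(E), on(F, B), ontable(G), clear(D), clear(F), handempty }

impossible

target: towers=[E/D; G/A/C/B/F] holding=-
     unstack(F, E) → towers=[E; G/A/C/B/D] holding=F
     unstack(D, B) → towers=[E/F; G/A/C/B] holding=D
none of the 2 applicable actions match → impossible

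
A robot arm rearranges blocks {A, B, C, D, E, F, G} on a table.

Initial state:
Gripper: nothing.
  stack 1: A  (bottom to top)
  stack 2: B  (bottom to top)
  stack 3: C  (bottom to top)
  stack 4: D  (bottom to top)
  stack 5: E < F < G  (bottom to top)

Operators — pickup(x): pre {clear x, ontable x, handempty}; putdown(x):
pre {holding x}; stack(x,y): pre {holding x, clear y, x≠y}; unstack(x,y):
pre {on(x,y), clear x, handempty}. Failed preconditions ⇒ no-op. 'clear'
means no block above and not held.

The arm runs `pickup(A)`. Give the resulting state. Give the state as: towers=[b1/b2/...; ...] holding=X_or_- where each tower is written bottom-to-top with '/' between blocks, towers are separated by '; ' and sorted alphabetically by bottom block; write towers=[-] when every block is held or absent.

before: towers=[A; B; C; D; E/F/G] holding=-
pre[pickup(A)]: clear(A) ✓, ontable(A) ✓, handempty ✓
all met → apply pickup(A)
after:  towers=[B; C; D; E/F/G] holding=A

towers=[B; C; D; E/F/G] holding=A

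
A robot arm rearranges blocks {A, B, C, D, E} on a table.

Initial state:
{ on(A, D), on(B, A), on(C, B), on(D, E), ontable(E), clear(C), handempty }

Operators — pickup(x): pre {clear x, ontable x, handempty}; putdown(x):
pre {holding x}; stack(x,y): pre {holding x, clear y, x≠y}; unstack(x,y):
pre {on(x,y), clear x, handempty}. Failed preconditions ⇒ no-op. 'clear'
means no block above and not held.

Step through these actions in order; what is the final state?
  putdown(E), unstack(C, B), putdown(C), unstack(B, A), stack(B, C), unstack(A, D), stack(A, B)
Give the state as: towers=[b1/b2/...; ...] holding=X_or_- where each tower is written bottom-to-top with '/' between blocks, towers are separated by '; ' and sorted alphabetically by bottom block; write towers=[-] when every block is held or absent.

step 1 (putdown(E)) [no-op]: towers=[E/D/A/B/C] holding=-
step 2 (unstack(C, B)): towers=[E/D/A/B] holding=C
step 3 (putdown(C)): towers=[C; E/D/A/B] holding=-
step 4 (unstack(B, A)): towers=[C; E/D/A] holding=B
step 5 (stack(B, C)): towers=[C/B; E/D/A] holding=-
step 6 (unstack(A, D)): towers=[C/B; E/D] holding=A
step 7 (stack(A, B)): towers=[C/B/A; E/D] holding=-

towers=[C/B/A; E/D] holding=-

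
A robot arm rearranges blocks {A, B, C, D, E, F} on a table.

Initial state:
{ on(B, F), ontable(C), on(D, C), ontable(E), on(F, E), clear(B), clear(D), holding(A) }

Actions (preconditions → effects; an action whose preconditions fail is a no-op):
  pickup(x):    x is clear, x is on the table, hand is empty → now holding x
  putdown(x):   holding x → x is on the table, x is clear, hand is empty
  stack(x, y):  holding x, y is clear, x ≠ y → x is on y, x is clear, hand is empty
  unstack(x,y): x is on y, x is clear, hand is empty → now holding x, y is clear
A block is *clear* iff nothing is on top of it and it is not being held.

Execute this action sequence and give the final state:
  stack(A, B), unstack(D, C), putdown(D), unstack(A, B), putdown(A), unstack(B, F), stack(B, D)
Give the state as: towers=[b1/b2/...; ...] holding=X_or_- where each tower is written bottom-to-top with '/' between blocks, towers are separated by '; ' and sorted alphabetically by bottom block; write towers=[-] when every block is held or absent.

step 1 (stack(A, B)): towers=[C/D; E/F/B/A] holding=-
step 2 (unstack(D, C)): towers=[C; E/F/B/A] holding=D
step 3 (putdown(D)): towers=[C; D; E/F/B/A] holding=-
step 4 (unstack(A, B)): towers=[C; D; E/F/B] holding=A
step 5 (putdown(A)): towers=[A; C; D; E/F/B] holding=-
step 6 (unstack(B, F)): towers=[A; C; D; E/F] holding=B
step 7 (stack(B, D)): towers=[A; C; D/B; E/F] holding=-

towers=[A; C; D/B; E/F] holding=-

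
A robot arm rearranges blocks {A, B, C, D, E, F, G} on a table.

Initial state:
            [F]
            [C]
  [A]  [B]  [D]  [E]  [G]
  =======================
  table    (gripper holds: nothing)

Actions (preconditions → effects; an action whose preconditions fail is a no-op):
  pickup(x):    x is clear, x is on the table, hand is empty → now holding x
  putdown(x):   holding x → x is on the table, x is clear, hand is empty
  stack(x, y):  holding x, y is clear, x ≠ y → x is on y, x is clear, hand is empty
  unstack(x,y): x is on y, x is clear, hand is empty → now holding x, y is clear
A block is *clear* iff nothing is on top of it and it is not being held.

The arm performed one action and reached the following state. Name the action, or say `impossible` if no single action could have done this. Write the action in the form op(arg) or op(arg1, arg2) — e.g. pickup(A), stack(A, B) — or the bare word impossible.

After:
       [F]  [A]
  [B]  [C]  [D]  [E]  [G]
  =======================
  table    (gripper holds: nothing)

impossible

target: towers=[B; C/F; D/A; E; G] holding=-
         pickup(B) → towers=[A; D/C/F; E; G] holding=B
     unstack(F, C) → towers=[A; B; D/C; E; G] holding=F
         pickup(G) → towers=[A; B; D/C/F; E] holding=G
         pickup(A) → towers=[B; D/C/F; E; G] holding=A
         pickup(E) → towers=[A; B; D/C/F; G] holding=E
none of the 5 applicable actions match → impossible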